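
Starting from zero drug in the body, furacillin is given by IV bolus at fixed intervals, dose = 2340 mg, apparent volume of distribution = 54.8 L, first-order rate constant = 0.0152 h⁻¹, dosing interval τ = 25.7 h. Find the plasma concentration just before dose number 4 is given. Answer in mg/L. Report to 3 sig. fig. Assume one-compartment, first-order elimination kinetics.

C₀ per dose = Dose / Vd = 2340 / 54.8 = 42.70 mg/L
Fraction remaining after one interval: r = e^(−kτ) = e^(−0.01520 × 25.7) = 0.6766
Before dose 4, 3 doses have been given (aged 1τ, 2τ, 3τ).
C_trough = C₀ × (r + r² + … + r^3) = C₀ × r(1−r^3)/(1−r)
        = 42.70 × 0.6766 × (1 − 0.3097) / (1 − 0.6766) = 61.67 mg/L

61.7 mg/L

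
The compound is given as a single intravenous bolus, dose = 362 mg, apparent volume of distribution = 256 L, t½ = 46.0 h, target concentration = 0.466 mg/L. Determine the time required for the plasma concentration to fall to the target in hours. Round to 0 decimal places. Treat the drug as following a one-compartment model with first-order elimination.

74 h

C₀ = Dose / Vd = 362.0 / 256 = 1.414 mg/L
k = ln2 / t½ = 0.693147 / 46.0 = 0.01507 h⁻¹
t = ln(C₀ / C) / k = ln(1.414 / 0.466) / 0.01507
  = ln(3.034) / 0.01507 = 1.110 / 0.01507 = 73.66 h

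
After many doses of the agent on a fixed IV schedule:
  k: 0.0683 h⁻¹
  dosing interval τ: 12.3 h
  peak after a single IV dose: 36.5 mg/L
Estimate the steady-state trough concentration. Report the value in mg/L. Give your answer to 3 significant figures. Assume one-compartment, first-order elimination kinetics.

27.7 mg/L

e^(−kτ) = e^(−0.06830 × 12.3) = 0.4317
Accumulation ratio R = 1 / (1 − e^(−kτ)) = 1 / (1 − 0.4317) = 1.760
Steady-state trough = C₀ × R × e^(−kτ) = 36.5 × 1.760 × 0.4317 = 27.73 mg/L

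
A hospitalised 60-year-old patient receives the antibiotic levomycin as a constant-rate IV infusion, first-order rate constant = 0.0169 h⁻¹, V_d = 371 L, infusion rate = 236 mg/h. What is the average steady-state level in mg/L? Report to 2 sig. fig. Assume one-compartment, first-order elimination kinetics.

CL = k × Vd = 0.01690 × 371 = 6.270 L/h
At steady state Css = R₀ / CL = 236 / 6.270 = 37.64 mg/L

38 mg/L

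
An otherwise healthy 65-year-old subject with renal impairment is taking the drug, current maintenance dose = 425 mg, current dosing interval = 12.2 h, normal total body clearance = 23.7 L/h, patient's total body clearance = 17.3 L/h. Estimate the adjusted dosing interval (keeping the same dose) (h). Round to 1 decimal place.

16.7 h

To keep the same average steady-state level, dosing rate must scale with clearance.
CL ratio = 17.3 / 23.7 = 0.7300
New interval (same dose) = 12.2 / 0.7300 = 16.71 h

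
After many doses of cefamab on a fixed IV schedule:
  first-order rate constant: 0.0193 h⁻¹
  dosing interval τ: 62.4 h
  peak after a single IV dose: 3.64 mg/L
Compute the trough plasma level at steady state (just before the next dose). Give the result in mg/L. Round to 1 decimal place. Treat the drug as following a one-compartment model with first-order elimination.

e^(−kτ) = e^(−0.01930 × 62.4) = 0.2999
Accumulation ratio R = 1 / (1 − e^(−kτ)) = 1 / (1 − 0.2999) = 1.428
Steady-state trough = C₀ × R × e^(−kτ) = 3.64 × 1.428 × 0.2999 = 1.559 mg/L

1.6 mg/L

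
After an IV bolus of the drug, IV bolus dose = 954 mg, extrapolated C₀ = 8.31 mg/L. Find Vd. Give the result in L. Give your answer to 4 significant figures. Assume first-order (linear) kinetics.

114.8 L

Vd = Dose / C₀ = 954.0 / 8.31 = 114.8 L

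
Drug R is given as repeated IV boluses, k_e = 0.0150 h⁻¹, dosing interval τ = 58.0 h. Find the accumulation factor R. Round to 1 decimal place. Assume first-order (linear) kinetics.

e^(−kτ) = e^(−0.01500 × 58.0) = 0.4190
Accumulation ratio R = 1 / (1 − e^(−kτ)) = 1 / (1 − 0.4190) = 1.721

1.7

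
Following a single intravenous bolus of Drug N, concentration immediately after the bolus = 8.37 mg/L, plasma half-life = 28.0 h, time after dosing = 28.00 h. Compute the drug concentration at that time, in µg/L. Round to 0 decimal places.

k = ln2 / t½ = 0.693147 / 28.0 = 0.02476 h⁻¹
t / t½ = 28.00 / 28.0 = 1 half-lives
C = C₀ × (1/2)^1 = 8.370 × 0.5000 = 4.185 mg/L
Convert: 4.185 mg/L × 1000 = 4185 µg/L

4185 µg/L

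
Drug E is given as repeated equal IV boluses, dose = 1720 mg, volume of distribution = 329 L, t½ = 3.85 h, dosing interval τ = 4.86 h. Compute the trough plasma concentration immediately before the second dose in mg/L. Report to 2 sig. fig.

C₀ per dose = Dose / Vd = 1720 / 329 = 5.228 mg/L
k = ln2 / t½ = 0.693147 / 3.85 = 0.1800 h⁻¹
Fraction remaining after one interval: r = e^(−kτ) = e^(−0.1800 × 4.86) = 0.4169
Before dose 2, 1 dose has been given (aged 1τ).
C_trough = C₀ × r = 5.228 × 0.4169 = 2.180 mg/L

2.2 mg/L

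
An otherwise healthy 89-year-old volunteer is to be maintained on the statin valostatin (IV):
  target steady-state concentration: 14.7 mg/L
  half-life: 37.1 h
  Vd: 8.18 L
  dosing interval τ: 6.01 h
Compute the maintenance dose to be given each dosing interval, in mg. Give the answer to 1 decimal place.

k = ln2 / t½ = 0.693147 / 37.1 = 0.01868 h⁻¹
CL = k × Vd = 0.01868 × 8.18 = 0.1528 L/h
At steady state, Dose/τ = Css × CL.
Dose = Css × CL × τ = 14.7 × 0.1528 × 6.01 = 13.50 mg

13.5 mg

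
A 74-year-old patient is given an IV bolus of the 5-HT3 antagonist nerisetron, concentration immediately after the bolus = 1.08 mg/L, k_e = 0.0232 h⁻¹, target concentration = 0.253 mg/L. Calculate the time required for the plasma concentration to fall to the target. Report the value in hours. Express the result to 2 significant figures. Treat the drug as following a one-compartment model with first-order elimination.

t = ln(C₀ / C) / k = ln(1.080 / 0.253) / 0.02320
  = ln(4.269) / 0.02320 = 1.451 / 0.02320 = 62.54 h

63 h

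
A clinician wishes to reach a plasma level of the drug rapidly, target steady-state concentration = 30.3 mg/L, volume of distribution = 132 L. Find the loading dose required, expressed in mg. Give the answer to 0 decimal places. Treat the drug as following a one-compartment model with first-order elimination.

LD = Css × Vd = 30.3 × 132 = 4000 mg

4000 mg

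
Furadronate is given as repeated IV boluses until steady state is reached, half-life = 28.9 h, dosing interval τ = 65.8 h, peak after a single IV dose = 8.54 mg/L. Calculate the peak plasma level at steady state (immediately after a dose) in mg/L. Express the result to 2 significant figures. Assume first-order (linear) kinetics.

k = ln2 / t½ = 0.693147 / 28.9 = 0.02398 h⁻¹
e^(−kτ) = e^(−0.02398 × 65.8) = 0.2064
Accumulation ratio R = 1 / (1 − e^(−kτ)) = 1 / (1 − 0.2064) = 1.260
Steady-state peak = C₀ × R = 8.54 × 1.260 = 10.76 mg/L

11 mg/L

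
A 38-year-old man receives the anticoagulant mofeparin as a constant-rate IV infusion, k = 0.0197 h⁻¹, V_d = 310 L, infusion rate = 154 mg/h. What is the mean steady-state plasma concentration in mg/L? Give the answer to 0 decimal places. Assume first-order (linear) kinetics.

CL = k × Vd = 0.01970 × 310 = 6.107 L/h
At steady state Css = R₀ / CL = 154 / 6.107 = 25.22 mg/L

25 mg/L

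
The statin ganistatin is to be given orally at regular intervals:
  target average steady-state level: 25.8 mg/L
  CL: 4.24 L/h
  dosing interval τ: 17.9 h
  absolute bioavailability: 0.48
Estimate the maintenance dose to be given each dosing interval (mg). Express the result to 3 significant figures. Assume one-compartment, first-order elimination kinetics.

4080 mg

At steady state, F × (Dose/τ) = Css × CL.
Dose = Css × CL × τ / F = 25.8 × 4.240 × 17.9 / 0.48 = 4079 mg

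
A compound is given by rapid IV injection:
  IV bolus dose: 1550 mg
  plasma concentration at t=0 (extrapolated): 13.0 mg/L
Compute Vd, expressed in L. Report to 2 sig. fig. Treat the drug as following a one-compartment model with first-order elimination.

120 L

Vd = Dose / C₀ = 1550 / 13.0 = 119.2 L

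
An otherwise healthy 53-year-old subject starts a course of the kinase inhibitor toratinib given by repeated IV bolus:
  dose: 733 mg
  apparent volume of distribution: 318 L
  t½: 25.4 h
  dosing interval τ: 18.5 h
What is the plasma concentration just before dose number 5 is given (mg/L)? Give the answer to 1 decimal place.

C₀ per dose = Dose / Vd = 733 / 318 = 2.305 mg/L
k = ln2 / t½ = 0.693147 / 25.4 = 0.02729 h⁻¹
Fraction remaining after one interval: r = e^(−kτ) = e^(−0.02729 × 18.5) = 0.6036
Before dose 5, 4 doses have been given (aged 1τ, 2τ, 3τ, 4τ).
C_trough = C₀ × (r + r² + … + r^4) = C₀ × r(1−r^4)/(1−r)
        = 2.305 × 0.6036 × (1 − 0.1327) / (1 − 0.6036) = 3.044 mg/L

3.0 mg/L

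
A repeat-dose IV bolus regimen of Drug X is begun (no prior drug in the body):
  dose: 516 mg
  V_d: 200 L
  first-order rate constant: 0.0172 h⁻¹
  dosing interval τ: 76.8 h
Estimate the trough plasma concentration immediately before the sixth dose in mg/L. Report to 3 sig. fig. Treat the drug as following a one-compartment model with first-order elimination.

0.938 mg/L

C₀ per dose = Dose / Vd = 516 / 200 = 2.580 mg/L
Fraction remaining after one interval: r = e^(−kτ) = e^(−0.01720 × 76.8) = 0.2669
Before dose 6, 5 doses have been given (aged 1τ, 2τ, 3τ, 4τ, 5τ).
C_trough = C₀ × (r + r² + … + r^5) = C₀ × r(1−r^5)/(1−r)
        = 2.580 × 0.2669 × (1 − 0.001354) / (1 − 0.2669) = 0.9380 mg/L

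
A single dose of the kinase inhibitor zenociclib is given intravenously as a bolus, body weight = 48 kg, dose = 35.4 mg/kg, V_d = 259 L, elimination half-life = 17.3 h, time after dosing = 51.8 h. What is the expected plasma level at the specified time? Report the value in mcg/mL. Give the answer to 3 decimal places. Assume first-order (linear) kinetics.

0.823 mcg/mL

Total dose = 35.4 × 48 = 1699 mg
C₀ = Dose / Vd = 1699 / 259 = 6.560 mg/L
k = ln2 / t½ = 0.693147 / 17.3 = 0.04007 h⁻¹
C = C₀ · e^(−k·t) = 6.560 × e^(−0.04007 × 51.8)
  = 6.560 × 0.1255 = 0.8233 mg/L
(0.8233 mg/L = 0.8233 mcg/mL)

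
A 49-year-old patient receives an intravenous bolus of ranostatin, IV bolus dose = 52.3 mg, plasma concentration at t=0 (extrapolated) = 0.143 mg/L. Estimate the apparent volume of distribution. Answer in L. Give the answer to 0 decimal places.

366 L

Vd = Dose / C₀ = 52.30 / 0.143 = 365.7 L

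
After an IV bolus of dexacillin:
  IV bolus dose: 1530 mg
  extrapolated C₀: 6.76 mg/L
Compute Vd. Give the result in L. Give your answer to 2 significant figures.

Vd = Dose / C₀ = 1530 / 6.76 = 226.3 L

230 L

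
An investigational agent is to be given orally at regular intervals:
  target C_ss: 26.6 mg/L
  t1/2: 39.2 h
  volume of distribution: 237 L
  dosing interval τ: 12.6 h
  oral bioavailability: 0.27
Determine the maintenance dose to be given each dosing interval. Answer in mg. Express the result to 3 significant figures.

5200 mg

k = ln2 / t½ = 0.693147 / 39.2 = 0.01768 h⁻¹
CL = k × Vd = 0.01768 × 237 = 4.190 L/h
At steady state, F × (Dose/τ) = Css × CL.
Dose = Css × CL × τ / F = 26.6 × 4.190 × 12.6 / 0.27 = 5201 mg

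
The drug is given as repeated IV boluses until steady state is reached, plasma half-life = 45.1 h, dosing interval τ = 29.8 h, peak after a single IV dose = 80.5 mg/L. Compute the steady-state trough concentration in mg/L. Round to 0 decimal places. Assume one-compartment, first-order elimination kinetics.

139 mg/L

k = ln2 / t½ = 0.693147 / 45.1 = 0.01537 h⁻¹
e^(−kτ) = e^(−0.01537 × 29.8) = 0.6325
Accumulation ratio R = 1 / (1 − e^(−kτ)) = 1 / (1 − 0.6325) = 2.721
Steady-state trough = C₀ × R × e^(−kτ) = 80.5 × 2.721 × 0.6325 = 138.5 mg/L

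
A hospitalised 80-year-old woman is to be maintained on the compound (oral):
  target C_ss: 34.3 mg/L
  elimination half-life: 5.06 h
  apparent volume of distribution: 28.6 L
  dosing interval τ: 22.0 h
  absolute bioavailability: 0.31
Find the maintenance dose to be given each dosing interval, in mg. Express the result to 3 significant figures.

k = ln2 / t½ = 0.693147 / 5.06 = 0.1370 h⁻¹
CL = k × Vd = 0.1370 × 28.6 = 3.918 L/h
At steady state, F × (Dose/τ) = Css × CL.
Dose = Css × CL × τ / F = 34.3 × 3.918 × 22.0 / 0.31 = 9537 mg

9540 mg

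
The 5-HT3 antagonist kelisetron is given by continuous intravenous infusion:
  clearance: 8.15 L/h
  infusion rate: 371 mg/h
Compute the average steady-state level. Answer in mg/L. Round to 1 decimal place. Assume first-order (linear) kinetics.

45.5 mg/L

At steady state Css = R₀ / CL = 371 / 8.150 = 45.52 mg/L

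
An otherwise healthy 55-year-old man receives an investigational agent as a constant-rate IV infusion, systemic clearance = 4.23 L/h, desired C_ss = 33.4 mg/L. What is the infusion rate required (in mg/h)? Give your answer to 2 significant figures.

At steady state, infusion rate R₀ = Css × CL = 33.4 × 4.230 = 141.3 mg/h

140 mg/h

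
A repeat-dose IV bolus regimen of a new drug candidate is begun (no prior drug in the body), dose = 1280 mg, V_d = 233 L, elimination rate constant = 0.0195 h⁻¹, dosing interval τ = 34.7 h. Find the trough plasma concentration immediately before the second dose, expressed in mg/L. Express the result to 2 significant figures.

2.8 mg/L

C₀ per dose = Dose / Vd = 1280 / 233 = 5.494 mg/L
Fraction remaining after one interval: r = e^(−kτ) = e^(−0.01950 × 34.7) = 0.5083
Before dose 2, 1 dose has been given (aged 1τ).
C_trough = C₀ × r = 5.494 × 0.5083 = 2.793 mg/L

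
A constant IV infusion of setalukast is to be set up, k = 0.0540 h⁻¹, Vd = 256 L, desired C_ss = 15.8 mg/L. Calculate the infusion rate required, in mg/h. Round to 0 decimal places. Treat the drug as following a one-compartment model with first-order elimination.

CL = k × Vd = 0.05400 × 256 = 13.82 L/h
At steady state, infusion rate R₀ = Css × CL = 15.8 × 13.82 = 218.4 mg/h

218 mg/h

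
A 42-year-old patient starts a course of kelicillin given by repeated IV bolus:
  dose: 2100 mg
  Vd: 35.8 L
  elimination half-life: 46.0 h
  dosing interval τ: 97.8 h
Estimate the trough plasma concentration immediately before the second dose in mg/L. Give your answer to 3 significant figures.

C₀ per dose = Dose / Vd = 2100 / 35.8 = 58.66 mg/L
k = ln2 / t½ = 0.693147 / 46.0 = 0.01507 h⁻¹
Fraction remaining after one interval: r = e^(−kτ) = e^(−0.01507 × 97.8) = 0.2290
Before dose 2, 1 dose has been given (aged 1τ).
C_trough = C₀ × r = 58.66 × 0.2290 = 13.43 mg/L

13.4 mg/L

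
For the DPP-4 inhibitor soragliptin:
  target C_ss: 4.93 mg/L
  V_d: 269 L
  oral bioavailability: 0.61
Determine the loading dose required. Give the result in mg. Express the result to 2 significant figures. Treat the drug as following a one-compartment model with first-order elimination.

LD = Css × Vd / F = 4.93 × 269 / 0.61 = 2174 mg

2200 mg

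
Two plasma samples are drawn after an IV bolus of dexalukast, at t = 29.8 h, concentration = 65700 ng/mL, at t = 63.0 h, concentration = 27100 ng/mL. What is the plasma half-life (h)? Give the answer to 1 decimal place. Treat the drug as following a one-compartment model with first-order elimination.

k = ln(C₁/C₂) / (t₂ − t₁) = ln(65700/27100) / (63.0 − 29.8)
  = 0.8856 / 33.20 = 0.02667 h⁻¹
t½ = ln2 / k = 0.693147 / 0.02667 = 25.99 h

26.0 h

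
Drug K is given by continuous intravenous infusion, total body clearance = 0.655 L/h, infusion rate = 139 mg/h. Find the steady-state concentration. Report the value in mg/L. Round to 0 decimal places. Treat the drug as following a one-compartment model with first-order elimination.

212 mg/L

At steady state Css = R₀ / CL = 139 / 0.6550 = 212.2 mg/L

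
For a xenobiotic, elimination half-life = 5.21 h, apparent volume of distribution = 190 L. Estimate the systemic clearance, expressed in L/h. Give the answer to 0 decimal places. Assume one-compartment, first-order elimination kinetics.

k = ln2 / t½ = 0.693147 / 5.21 = 0.1330 h⁻¹
CL = k × Vd = 0.1330 × 190 = 25.27 L/h

25 L/h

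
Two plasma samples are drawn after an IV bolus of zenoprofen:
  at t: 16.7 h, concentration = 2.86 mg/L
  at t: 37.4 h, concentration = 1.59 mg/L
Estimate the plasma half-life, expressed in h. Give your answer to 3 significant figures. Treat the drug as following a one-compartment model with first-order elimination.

24.4 h

k = ln(C₁/C₂) / (t₂ − t₁) = ln(2.86/1.59) / (37.4 − 16.7)
  = 0.5871 / 20.70 = 0.02836 h⁻¹
t½ = ln2 / k = 0.693147 / 0.02836 = 24.44 h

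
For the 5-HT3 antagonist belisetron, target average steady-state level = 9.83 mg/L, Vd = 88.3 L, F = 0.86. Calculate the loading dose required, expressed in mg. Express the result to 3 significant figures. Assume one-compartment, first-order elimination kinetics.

LD = Css × Vd / F = 9.83 × 88.3 / 0.86 = 1009 mg

1010 mg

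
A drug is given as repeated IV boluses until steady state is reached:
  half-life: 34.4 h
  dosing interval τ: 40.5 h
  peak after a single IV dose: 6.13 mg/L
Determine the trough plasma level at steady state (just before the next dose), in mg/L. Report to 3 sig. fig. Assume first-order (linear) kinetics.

4.86 mg/L

k = ln2 / t½ = 0.693147 / 34.4 = 0.02015 h⁻¹
e^(−kτ) = e^(−0.02015 × 40.5) = 0.4422
Accumulation ratio R = 1 / (1 − e^(−kτ)) = 1 / (1 − 0.4422) = 1.793
Steady-state trough = C₀ × R × e^(−kτ) = 6.13 × 1.793 × 0.4422 = 4.860 mg/L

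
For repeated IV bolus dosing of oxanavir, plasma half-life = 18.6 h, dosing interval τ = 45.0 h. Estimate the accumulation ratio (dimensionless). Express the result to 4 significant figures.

1.230

k = ln2 / t½ = 0.693147 / 18.6 = 0.03727 h⁻¹
e^(−kτ) = e^(−0.03727 × 45.0) = 0.1869
Accumulation ratio R = 1 / (1 − e^(−kτ)) = 1 / (1 − 0.1869) = 1.230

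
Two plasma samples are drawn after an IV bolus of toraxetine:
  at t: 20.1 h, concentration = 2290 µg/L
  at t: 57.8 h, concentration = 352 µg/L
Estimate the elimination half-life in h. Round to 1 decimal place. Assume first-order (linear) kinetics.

14.0 h

k = ln(C₁/C₂) / (t₂ − t₁) = ln(2290/352) / (57.8 − 20.1)
  = 1.873 / 37.70 = 0.04968 h⁻¹
t½ = ln2 / k = 0.693147 / 0.04968 = 13.95 h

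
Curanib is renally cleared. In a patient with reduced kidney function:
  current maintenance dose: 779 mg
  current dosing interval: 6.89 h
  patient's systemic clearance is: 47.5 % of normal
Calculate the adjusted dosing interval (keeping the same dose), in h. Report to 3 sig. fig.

To keep the same average steady-state level, dosing rate must scale with clearance.
CL ratio = 47.5 / 100 = 0.4750
New interval (same dose) = 6.89 / 0.4750 = 14.51 h

14.5 h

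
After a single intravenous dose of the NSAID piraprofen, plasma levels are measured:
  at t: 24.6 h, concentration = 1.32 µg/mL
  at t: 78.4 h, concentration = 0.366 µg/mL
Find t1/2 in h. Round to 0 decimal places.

29 h

k = ln(C₁/C₂) / (t₂ − t₁) = ln(1.32/0.366) / (78.4 − 24.6)
  = 1.283 / 53.80 = 0.02385 h⁻¹
t½ = ln2 / k = 0.693147 / 0.02385 = 29.06 h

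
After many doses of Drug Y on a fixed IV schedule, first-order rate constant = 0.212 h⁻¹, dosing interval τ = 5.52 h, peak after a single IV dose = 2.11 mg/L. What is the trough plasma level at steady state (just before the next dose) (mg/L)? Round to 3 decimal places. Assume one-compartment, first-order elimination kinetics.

e^(−kτ) = e^(−0.2120 × 5.52) = 0.3103
Accumulation ratio R = 1 / (1 − e^(−kτ)) = 1 / (1 − 0.3103) = 1.450
Steady-state trough = C₀ × R × e^(−kτ) = 2.11 × 1.450 × 0.3103 = 0.9494 mg/L

0.949 mg/L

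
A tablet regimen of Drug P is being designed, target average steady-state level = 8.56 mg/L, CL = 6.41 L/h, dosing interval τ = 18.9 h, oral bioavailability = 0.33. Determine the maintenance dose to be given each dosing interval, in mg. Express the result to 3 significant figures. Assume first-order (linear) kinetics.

At steady state, F × (Dose/τ) = Css × CL.
Dose = Css × CL × τ / F = 8.56 × 6.410 × 18.9 / 0.33 = 3143 mg

3140 mg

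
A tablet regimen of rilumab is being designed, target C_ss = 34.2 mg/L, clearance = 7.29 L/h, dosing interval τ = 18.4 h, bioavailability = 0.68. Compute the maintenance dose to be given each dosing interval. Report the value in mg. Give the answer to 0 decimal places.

6746 mg

At steady state, F × (Dose/τ) = Css × CL.
Dose = Css × CL × τ / F = 34.2 × 7.290 × 18.4 / 0.68 = 6746 mg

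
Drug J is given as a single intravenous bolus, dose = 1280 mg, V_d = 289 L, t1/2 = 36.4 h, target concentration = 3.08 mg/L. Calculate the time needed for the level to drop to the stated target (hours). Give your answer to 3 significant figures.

C₀ = Dose / Vd = 1280 / 289 = 4.429 mg/L
k = ln2 / t½ = 0.693147 / 36.4 = 0.01904 h⁻¹
t = ln(C₀ / C) / k = ln(4.429 / 3.08) / 0.01904
  = ln(1.438) / 0.01904 = 0.3633 / 0.01904 = 19.08 h

19.1 h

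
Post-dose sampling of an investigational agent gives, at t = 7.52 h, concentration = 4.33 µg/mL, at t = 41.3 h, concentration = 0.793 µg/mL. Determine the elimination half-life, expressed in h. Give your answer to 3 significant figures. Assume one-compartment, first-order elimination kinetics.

k = ln(C₁/C₂) / (t₂ − t₁) = ln(4.33/0.793) / (41.3 − 7.52)
  = 1.697 / 33.78 = 0.05024 h⁻¹
t½ = ln2 / k = 0.693147 / 0.05024 = 13.80 h

13.8 h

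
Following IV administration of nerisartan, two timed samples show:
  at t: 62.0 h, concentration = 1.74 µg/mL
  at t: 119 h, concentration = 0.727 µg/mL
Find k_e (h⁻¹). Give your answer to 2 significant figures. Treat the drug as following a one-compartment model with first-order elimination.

0.015 h⁻¹

k = ln(C₁/C₂) / (t₂ − t₁) = ln(1.74/0.727) / (119 − 62.0)
  = 0.8727 / 57.00 = 0.01531 h⁻¹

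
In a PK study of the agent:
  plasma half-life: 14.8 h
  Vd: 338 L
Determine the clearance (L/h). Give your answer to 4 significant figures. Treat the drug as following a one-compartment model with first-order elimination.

k = ln2 / t½ = 0.693147 / 14.8 = 0.04683 h⁻¹
CL = k × Vd = 0.04683 × 338 = 15.83 L/h

15.83 L/h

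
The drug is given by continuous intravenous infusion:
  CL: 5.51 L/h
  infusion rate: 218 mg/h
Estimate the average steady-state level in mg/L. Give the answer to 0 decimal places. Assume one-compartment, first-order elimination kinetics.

At steady state Css = R₀ / CL = 218 / 5.510 = 39.56 mg/L

40 mg/L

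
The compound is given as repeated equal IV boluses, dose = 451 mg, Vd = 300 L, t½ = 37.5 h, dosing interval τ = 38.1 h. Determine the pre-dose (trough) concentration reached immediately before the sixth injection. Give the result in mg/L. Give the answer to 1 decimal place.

C₀ per dose = Dose / Vd = 451 / 300 = 1.503 mg/L
k = ln2 / t½ = 0.693147 / 37.5 = 0.01848 h⁻¹
Fraction remaining after one interval: r = e^(−kτ) = e^(−0.01848 × 38.1) = 0.4946
Before dose 6, 5 doses have been given (aged 1τ, 2τ, 3τ, 4τ, 5τ).
C_trough = C₀ × (r + r² + … + r^5) = C₀ × r(1−r^5)/(1−r)
        = 1.503 × 0.4946 × (1 − 0.02960) / (1 − 0.4946) = 1.427 mg/L

1.4 mg/L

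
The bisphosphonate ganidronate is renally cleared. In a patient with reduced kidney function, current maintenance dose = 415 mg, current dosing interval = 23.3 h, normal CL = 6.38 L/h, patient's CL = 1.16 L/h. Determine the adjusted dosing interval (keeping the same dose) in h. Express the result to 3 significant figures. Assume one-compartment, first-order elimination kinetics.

To keep the same average steady-state level, dosing rate must scale with clearance.
CL ratio = 1.16 / 6.38 = 0.1818
New interval (same dose) = 23.3 / 0.1818 = 128.2 h

128 h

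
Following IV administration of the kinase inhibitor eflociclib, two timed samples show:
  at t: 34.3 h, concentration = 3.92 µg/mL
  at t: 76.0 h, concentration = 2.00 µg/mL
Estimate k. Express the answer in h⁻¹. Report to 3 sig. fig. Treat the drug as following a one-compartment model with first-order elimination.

0.0161 h⁻¹

k = ln(C₁/C₂) / (t₂ − t₁) = ln(3.92/2.00) / (76.0 − 34.3)
  = 0.6729 / 41.70 = 0.01614 h⁻¹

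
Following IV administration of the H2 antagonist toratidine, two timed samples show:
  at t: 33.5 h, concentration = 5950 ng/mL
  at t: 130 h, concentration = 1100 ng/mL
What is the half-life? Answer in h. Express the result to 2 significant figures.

40 h

k = ln(C₁/C₂) / (t₂ − t₁) = ln(5950/1100) / (130 − 33.5)
  = 1.688 / 96.50 = 0.01749 h⁻¹
t½ = ln2 / k = 0.693147 / 0.01749 = 39.63 h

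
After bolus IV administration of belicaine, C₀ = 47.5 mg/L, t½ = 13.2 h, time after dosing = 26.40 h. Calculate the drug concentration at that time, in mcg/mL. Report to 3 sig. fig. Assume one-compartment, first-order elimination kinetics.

k = ln2 / t½ = 0.693147 / 13.2 = 0.05251 h⁻¹
t / t½ = 26.40 / 13.2 = 2 half-lives
C = C₀ × (1/2)^2 = 47.50 × 0.2500 = 11.88 mg/L
(11.88 mg/L = 11.88 mcg/mL)

11.9 mcg/mL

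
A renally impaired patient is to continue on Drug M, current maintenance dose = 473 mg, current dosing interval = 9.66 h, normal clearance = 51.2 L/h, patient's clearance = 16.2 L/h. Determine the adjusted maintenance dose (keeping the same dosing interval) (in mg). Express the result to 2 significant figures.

150 mg

To keep the same average steady-state level, dosing rate must scale with clearance.
CL ratio = 16.2 / 51.2 = 0.3164
New dose (same interval) = 473 × 0.3164 = 149.7 mg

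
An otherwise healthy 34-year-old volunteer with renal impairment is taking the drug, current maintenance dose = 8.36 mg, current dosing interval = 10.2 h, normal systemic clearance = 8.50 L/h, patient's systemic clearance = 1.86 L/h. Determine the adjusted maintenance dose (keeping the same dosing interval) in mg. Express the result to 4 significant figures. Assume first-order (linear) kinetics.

1.829 mg

To keep the same average steady-state level, dosing rate must scale with clearance.
CL ratio = 1.86 / 8.50 = 0.2188
New dose (same interval) = 8.36 × 0.2188 = 1.829 mg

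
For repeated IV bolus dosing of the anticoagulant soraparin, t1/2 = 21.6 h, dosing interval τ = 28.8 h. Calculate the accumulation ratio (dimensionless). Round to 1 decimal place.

k = ln2 / t½ = 0.693147 / 21.6 = 0.03209 h⁻¹
e^(−kτ) = e^(−0.03209 × 28.8) = 0.3969
Accumulation ratio R = 1 / (1 − e^(−kτ)) = 1 / (1 − 0.3969) = 1.658

1.7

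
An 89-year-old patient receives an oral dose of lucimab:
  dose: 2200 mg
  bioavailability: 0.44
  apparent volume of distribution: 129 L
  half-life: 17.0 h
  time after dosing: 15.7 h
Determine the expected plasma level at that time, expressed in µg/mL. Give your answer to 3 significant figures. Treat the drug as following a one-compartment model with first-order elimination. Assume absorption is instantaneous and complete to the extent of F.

3.96 µg/mL

Amount reaching circulation = F × Dose = 0.44 × 2200 = 968.0 mg
C₀ = F·Dose / Vd = 968.0 / 129 = 7.504 mg/L
k = ln2 / t½ = 0.693147 / 17.0 = 0.04077 h⁻¹
C = C₀ · e^(−k·t) = 7.504 × e^(−0.04077 × 15.7)
  = 7.504 × 0.5272 = 3.956 mg/L
(3.956 mg/L = 3.956 µg/mL)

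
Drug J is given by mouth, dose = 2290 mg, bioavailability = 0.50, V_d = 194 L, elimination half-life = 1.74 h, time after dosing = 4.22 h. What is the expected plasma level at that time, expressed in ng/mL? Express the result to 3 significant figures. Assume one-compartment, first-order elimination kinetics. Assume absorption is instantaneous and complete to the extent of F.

1100 ng/mL

Amount reaching circulation = F × Dose = 0.50 × 2290 = 1145 mg
C₀ = F·Dose / Vd = 1145 / 194 = 5.902 mg/L
k = ln2 / t½ = 0.693147 / 1.74 = 0.3984 h⁻¹
C = C₀ · e^(−k·t) = 5.902 × e^(−0.3984 × 4.22)
  = 5.902 × 0.1861 = 1.098 mg/L
Convert: 1.098 mg/L × 1000 = 1098 ng/mL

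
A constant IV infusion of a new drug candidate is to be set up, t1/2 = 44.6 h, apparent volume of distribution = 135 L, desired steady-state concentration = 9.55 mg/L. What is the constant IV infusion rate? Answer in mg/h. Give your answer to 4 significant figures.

k = ln2 / t½ = 0.693147 / 44.6 = 0.01554 h⁻¹
CL = k × Vd = 0.01554 × 135 = 2.098 L/h
At steady state, infusion rate R₀ = Css × CL = 9.55 × 2.098 = 20.04 mg/h

20.04 mg/h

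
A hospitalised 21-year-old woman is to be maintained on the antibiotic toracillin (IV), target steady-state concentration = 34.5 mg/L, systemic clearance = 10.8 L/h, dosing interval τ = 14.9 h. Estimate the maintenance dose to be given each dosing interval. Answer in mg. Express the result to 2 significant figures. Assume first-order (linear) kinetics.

At steady state, Dose/τ = Css × CL.
Dose = Css × CL × τ = 34.5 × 10.80 × 14.9 = 5552 mg

5600 mg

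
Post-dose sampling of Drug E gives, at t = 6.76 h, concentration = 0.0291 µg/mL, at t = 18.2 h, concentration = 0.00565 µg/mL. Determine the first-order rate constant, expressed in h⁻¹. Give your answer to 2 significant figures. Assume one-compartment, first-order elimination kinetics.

0.14 h⁻¹

k = ln(C₁/C₂) / (t₂ − t₁) = ln(0.0291/0.00565) / (18.2 − 6.76)
  = 1.639 / 11.44 = 0.1433 h⁻¹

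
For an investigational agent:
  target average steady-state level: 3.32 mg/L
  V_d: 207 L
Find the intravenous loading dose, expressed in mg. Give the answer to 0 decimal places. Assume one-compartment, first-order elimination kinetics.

687 mg

LD = Css × Vd = 3.32 × 207 = 687.2 mg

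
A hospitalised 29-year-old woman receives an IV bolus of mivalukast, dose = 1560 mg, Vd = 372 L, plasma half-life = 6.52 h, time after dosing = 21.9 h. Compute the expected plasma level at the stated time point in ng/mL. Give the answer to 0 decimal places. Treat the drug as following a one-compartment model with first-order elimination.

C₀ = Dose / Vd = 1560 / 372 = 4.194 mg/L
k = ln2 / t½ = 0.693147 / 6.52 = 0.1063 h⁻¹
C = C₀ · e^(−k·t) = 4.194 × e^(−0.1063 × 21.9)
  = 4.194 × 0.09749 = 0.4089 mg/L
Convert: 0.4089 mg/L × 1000 = 408.9 ng/mL

409 ng/mL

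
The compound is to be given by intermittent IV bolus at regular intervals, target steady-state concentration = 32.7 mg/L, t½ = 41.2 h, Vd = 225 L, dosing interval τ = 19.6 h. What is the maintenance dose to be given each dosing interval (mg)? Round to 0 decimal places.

k = ln2 / t½ = 0.693147 / 41.2 = 0.01682 h⁻¹
CL = k × Vd = 0.01682 × 225 = 3.785 L/h
At steady state, Dose/τ = Css × CL.
Dose = Css × CL × τ = 32.7 × 3.785 × 19.6 = 2426 mg

2426 mg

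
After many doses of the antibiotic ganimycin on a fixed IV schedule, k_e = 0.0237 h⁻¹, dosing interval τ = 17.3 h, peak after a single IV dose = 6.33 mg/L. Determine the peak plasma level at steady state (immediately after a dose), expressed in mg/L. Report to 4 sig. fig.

18.82 mg/L

e^(−kτ) = e^(−0.02370 × 17.3) = 0.6636
Accumulation ratio R = 1 / (1 − e^(−kτ)) = 1 / (1 − 0.6636) = 2.973
Steady-state peak = C₀ × R = 6.33 × 2.973 = 18.82 mg/L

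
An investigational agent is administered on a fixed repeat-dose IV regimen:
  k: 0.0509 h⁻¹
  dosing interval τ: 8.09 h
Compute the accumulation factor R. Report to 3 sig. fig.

2.96

e^(−kτ) = e^(−0.05090 × 8.09) = 0.6625
Accumulation ratio R = 1 / (1 − e^(−kτ)) = 1 / (1 − 0.6625) = 2.963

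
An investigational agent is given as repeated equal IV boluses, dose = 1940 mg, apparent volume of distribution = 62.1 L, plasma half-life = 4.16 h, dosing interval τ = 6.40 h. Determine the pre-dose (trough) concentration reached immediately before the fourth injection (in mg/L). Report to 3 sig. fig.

C₀ per dose = Dose / Vd = 1940 / 62.1 = 31.24 mg/L
k = ln2 / t½ = 0.693147 / 4.16 = 0.1666 h⁻¹
Fraction remaining after one interval: r = e^(−kτ) = e^(−0.1666 × 6.40) = 0.3443
Before dose 4, 3 doses have been given (aged 1τ, 2τ, 3τ).
C_trough = C₀ × (r + r² + … + r^3) = C₀ × r(1−r^3)/(1−r)
        = 31.24 × 0.3443 × (1 − 0.04081) / (1 − 0.3443) = 15.73 mg/L

15.7 mg/L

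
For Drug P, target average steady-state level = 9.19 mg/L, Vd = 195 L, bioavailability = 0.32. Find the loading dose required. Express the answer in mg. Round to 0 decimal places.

LD = Css × Vd / F = 9.19 × 195 / 0.32 = 5600 mg

5600 mg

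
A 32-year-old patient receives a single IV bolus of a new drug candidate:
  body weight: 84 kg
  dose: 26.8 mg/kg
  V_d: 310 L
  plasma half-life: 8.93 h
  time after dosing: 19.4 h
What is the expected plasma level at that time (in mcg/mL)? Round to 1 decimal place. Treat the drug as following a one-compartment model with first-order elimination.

1.6 mcg/mL

Total dose = 26.8 × 84 = 2251 mg
C₀ = Dose / Vd = 2251 / 310 = 7.261 mg/L
k = ln2 / t½ = 0.693147 / 8.93 = 0.07762 h⁻¹
C = C₀ · e^(−k·t) = 7.261 × e^(−0.07762 × 19.4)
  = 7.261 × 0.2218 = 1.610 mg/L
(1.610 mg/L = 1.610 mcg/mL)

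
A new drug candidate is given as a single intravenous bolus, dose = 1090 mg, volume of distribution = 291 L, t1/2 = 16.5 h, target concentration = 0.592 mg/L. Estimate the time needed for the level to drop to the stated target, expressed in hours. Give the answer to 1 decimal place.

C₀ = Dose / Vd = 1090 / 291 = 3.746 mg/L
k = ln2 / t½ = 0.693147 / 16.5 = 0.04201 h⁻¹
t = ln(C₀ / C) / k = ln(3.746 / 0.592) / 0.04201
  = ln(6.328) / 0.04201 = 1.845 / 0.04201 = 43.92 h

43.9 h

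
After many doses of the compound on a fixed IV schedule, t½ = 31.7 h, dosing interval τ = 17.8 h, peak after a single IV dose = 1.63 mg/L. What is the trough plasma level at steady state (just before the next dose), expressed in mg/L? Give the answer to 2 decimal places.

3.43 mg/L

k = ln2 / t½ = 0.693147 / 31.7 = 0.02187 h⁻¹
e^(−kτ) = e^(−0.02187 × 17.8) = 0.6775
Accumulation ratio R = 1 / (1 − e^(−kτ)) = 1 / (1 − 0.6775) = 3.101
Steady-state trough = C₀ × R × e^(−kτ) = 1.63 × 3.101 × 0.6775 = 3.425 mg/L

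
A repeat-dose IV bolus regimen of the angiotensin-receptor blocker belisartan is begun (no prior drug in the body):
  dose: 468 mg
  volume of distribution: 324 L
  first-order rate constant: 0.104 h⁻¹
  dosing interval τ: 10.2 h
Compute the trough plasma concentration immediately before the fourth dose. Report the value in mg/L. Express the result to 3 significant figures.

0.733 mg/L

C₀ per dose = Dose / Vd = 468 / 324 = 1.444 mg/L
Fraction remaining after one interval: r = e^(−kτ) = e^(−0.1040 × 10.2) = 0.3462
Before dose 4, 3 doses have been given (aged 1τ, 2τ, 3τ).
C_trough = C₀ × (r + r² + … + r^3) = C₀ × r(1−r^3)/(1−r)
        = 1.444 × 0.3462 × (1 − 0.04149) / (1 − 0.3462) = 0.7329 mg/L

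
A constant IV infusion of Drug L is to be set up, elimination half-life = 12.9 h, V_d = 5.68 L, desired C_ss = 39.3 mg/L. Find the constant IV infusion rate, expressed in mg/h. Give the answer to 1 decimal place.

k = ln2 / t½ = 0.693147 / 12.9 = 0.05373 h⁻¹
CL = k × Vd = 0.05373 × 5.68 = 0.3052 L/h
At steady state, infusion rate R₀ = Css × CL = 39.3 × 0.3052 = 11.99 mg/h

12.0 mg/h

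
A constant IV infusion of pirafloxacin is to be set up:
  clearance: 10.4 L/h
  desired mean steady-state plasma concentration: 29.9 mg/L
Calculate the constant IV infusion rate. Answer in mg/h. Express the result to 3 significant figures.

At steady state, infusion rate R₀ = Css × CL = 29.9 × 10.40 = 311.0 mg/h

311 mg/h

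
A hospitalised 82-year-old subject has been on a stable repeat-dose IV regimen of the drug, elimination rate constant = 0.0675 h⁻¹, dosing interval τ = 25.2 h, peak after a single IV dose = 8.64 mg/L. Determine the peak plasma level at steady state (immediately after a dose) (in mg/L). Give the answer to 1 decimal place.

10.6 mg/L

e^(−kτ) = e^(−0.06750 × 25.2) = 0.1825
Accumulation ratio R = 1 / (1 − e^(−kτ)) = 1 / (1 − 0.1825) = 1.223
Steady-state peak = C₀ × R = 8.64 × 1.223 = 10.57 mg/L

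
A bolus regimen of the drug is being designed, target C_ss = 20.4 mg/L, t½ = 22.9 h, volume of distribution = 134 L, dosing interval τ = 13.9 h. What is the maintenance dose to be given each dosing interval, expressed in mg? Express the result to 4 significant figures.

k = ln2 / t½ = 0.693147 / 22.9 = 0.03027 h⁻¹
CL = k × Vd = 0.03027 × 134 = 4.056 L/h
At steady state, Dose/τ = Css × CL.
Dose = Css × CL × τ = 20.4 × 4.056 × 13.9 = 1150 mg

1150 mg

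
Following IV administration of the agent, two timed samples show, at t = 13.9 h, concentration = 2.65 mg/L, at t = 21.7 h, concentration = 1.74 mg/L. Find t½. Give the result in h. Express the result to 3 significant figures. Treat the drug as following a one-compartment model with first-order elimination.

k = ln(C₁/C₂) / (t₂ − t₁) = ln(2.65/1.74) / (21.7 − 13.9)
  = 0.4207 / 7.800 = 0.05394 h⁻¹
t½ = ln2 / k = 0.693147 / 0.05394 = 12.85 h

12.9 h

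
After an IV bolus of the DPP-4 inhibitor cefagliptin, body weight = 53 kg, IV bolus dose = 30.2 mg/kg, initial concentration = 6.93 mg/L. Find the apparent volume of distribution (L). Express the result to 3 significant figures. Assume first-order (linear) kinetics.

Dose = 30.2 × 53 = 1601 mg
Vd = Dose / C₀ = 1601 / 6.93 = 231.0 L

231 L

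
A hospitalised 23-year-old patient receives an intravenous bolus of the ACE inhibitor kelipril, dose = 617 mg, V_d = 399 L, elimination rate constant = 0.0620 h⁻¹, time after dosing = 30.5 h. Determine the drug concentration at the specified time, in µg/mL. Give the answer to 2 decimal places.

0.23 µg/mL

C₀ = Dose / Vd = 617.0 / 399 = 1.546 mg/L
C = C₀ · e^(−k·t) = 1.546 × e^(−0.06200 × 30.5)
  = 1.546 × 0.1509 = 0.2333 mg/L
(0.2333 mg/L = 0.2333 µg/mL)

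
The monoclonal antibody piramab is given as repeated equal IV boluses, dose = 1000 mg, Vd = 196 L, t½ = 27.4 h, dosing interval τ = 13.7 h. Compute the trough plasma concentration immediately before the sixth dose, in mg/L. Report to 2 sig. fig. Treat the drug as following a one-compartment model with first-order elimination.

10 mg/L

C₀ per dose = Dose / Vd = 1000 / 196 = 5.102 mg/L
k = ln2 / t½ = 0.693147 / 27.4 = 0.02530 h⁻¹
Fraction remaining after one interval: r = e^(−kτ) = e^(−0.02530 × 13.7) = 0.7071
Before dose 6, 5 doses have been given (aged 1τ, 2τ, 3τ, 4τ, 5τ).
C_trough = C₀ × (r + r² + … + r^5) = C₀ × r(1−r^5)/(1−r)
        = 5.102 × 0.7071 × (1 − 0.1768) / (1 − 0.7071) = 10.14 mg/L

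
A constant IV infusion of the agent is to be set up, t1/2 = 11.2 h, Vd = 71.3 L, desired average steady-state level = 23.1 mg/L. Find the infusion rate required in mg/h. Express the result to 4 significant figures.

k = ln2 / t½ = 0.693147 / 11.2 = 0.06189 h⁻¹
CL = k × Vd = 0.06189 × 71.3 = 4.413 L/h
At steady state, infusion rate R₀ = Css × CL = 23.1 × 4.413 = 101.9 mg/h

101.9 mg/h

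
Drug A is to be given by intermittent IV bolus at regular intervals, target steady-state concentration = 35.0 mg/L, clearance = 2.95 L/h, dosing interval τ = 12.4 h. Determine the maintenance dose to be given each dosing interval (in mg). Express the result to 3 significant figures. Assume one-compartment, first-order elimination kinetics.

At steady state, Dose/τ = Css × CL.
Dose = Css × CL × τ = 35.0 × 2.950 × 12.4 = 1280 mg

1280 mg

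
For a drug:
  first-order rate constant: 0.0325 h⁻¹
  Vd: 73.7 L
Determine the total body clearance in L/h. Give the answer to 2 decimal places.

2.40 L/h

CL = k × Vd = 0.0325 × 73.7 = 2.395 L/h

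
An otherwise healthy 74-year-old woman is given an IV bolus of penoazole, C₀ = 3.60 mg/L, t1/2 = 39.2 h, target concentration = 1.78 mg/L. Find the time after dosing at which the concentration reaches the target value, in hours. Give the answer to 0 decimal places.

40 h

k = ln2 / t½ = 0.693147 / 39.2 = 0.01768 h⁻¹
t = ln(C₀ / C) / k = ln(3.600 / 1.78) / 0.01768
  = ln(2.022) / 0.01768 = 0.7041 / 0.01768 = 39.82 h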